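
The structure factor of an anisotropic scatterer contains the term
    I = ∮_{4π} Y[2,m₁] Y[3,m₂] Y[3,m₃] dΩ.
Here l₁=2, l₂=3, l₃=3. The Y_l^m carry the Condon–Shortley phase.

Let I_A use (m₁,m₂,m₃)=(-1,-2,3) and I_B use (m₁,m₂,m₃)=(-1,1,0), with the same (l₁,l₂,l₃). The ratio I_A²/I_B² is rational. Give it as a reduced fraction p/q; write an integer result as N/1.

Shared (l₁,l₂,l₃)=(2,3,3): N and (l;000)² cancel in I_A²/I_B².
A: Δ = 2!·2!·4!/9! = 1/3780; Racah Σ t=1..1: t=1:−1/48 = -1/48; ⇒ 3j(2 3 3; -1 -2 3)² = 5/84, sgn -1
B: Δ = 2!·2!·4!/9! = 1/3780; Racah Σ t=1..2: t=1:−1/12 t=2:+1/8 = 1/24; ⇒ 3j(2 3 3; -1 1 0)² = 1/210, sgn -1
I_A²/I_B² = (5/84)/(1/210) = 25/2

25/2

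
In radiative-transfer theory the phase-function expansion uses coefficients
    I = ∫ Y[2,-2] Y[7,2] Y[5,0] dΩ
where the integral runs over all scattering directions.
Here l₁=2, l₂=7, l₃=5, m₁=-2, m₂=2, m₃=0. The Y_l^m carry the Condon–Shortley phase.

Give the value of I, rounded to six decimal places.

Rules hold: Σm=0, L=14 even, 5≤5≤9.
N = 5·15·11 = 825
Δ = 4!·0!·10!/15! = 1/15015
Racah Σ t=2..2: t=2:+1/57600 = 1/57600
⇒ 3j(2 7 5; 0 0 0)² = 21/715, sgn -1
Racah Σ t=4..4: t=4:+1/345600 = 1/345600
⇒ 3j(2 7 5; -2 2 0)² = 6/715, sgn -1
4πI² = N·(3j₀)²·(3jₘ)² = 378/1859
I = +1·√(0.203335/4π) = 0.12720415

0.127204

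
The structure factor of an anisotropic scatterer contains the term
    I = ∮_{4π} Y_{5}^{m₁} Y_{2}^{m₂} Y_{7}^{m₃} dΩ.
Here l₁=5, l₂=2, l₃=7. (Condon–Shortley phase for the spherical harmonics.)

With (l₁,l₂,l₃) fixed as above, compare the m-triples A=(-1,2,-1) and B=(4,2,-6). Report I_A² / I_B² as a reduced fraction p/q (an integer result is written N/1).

14/143

Shared (l₁,l₂,l₃)=(5,2,7): N and (l;000)² cancel in I_A²/I_B².
A: Δ = 0!·10!·4!/15! = 1/15015; Racah Σ t=0..0: t=0:+1/414720 = 1/414720; ⇒ 3j(5 2 7; -1 2 -1)² = 2/429, sgn +1
B: Δ = 0!·10!·4!/15! = 1/15015; Racah Σ t=0..0: t=0:+1/8709120 = 1/8709120; ⇒ 3j(5 2 7; 4 2 -6)² = 1/21, sgn -1
I_A²/I_B² = (2/429)/(1/21) = 14/143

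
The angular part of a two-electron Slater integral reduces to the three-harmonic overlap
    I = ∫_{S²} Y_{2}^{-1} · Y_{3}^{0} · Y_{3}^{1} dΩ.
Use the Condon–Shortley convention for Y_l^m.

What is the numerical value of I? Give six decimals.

-0.059471

Checks pass: Σm=0; 8 even; l₃=3∈[1,5].
(2·2+1)(2·3+1)(2·3+1) = 245
Δ: 2! 2! 4! / 9! → 1/3780
sum: t=0:+1/24 t=1:−1/4 t=2:+1/24 = -1/6
3j²(2 3 3; 0 0 0) = Δ·Π!·Σ² = 4/105  (sign +1)
sum: t=1:−1/8 t=2:+1/12 = -1/24
3j²(2 3 3; -1 0 1) = Δ·Π!·Σ² = 1/210  (sign -1)
combine: 4πI² = 245·4/105·1/210 = 2/45
take √, sign -1: I = -0.05947080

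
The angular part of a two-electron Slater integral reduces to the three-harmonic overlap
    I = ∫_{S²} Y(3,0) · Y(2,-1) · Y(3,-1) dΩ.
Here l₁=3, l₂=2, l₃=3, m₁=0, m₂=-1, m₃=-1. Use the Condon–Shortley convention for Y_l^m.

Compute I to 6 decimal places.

0.000000

0 − 1 − 1 = -2 ≠ 0: azimuthal integral kills it; I = 0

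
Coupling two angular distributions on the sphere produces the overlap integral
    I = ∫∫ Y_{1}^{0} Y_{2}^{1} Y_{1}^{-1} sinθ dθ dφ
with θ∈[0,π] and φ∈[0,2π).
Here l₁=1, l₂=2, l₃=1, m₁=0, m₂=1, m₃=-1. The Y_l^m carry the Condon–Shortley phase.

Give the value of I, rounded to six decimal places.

-0.218510

m-sum 0 ✓  L=4 even ✓  1≤1≤3 ✓
Π(2lᵢ+1) = 3×5×3 = 45
triangle coeff Δ(1,2,1) = 1/30
Σ_t [1,1]: t=1:−1/1 = -1/1
(3j)²=2/15 [(1 2 1; 0 0 0)], sign=+1
Σ_t [1,1]: t=1:−1/2 = -1/2
(3j)²=1/10 [(1 2 1; 0 1 -1)], sign=-1
⇒ 4πI² = 3/5
I = (-1)√(3/5/(4π)) = -0.21850969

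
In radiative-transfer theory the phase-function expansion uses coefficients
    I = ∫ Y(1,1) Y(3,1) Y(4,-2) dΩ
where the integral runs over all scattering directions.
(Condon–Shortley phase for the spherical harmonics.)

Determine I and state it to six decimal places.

Rules hold: Σm=0, L=8 even, 2≤4≤4.
N = 3·7·9 = 189
Δ = 0!·2!·6!/9! = 1/252
Racah Σ t=0..0: t=0:+1/36 = 1/36
⇒ 3j(1 3 4; 0 0 0)² = 4/63, sgn +1
Racah Σ t=0..0: t=0:+1/96 = 1/96
⇒ 3j(1 3 4; 1 1 -2)² = 5/84, sgn +1
4πI² = N·(3j₀)²·(3jₘ)² = 5/7
I = +1·√(0.714286/4π) = 0.23841361

0.238414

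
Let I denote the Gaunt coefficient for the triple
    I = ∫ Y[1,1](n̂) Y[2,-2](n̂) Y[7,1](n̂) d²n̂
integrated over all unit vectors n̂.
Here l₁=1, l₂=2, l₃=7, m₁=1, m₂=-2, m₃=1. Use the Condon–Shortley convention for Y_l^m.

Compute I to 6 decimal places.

|1−2|≤7≤1+2 violated ⇒ I = 0

0.000000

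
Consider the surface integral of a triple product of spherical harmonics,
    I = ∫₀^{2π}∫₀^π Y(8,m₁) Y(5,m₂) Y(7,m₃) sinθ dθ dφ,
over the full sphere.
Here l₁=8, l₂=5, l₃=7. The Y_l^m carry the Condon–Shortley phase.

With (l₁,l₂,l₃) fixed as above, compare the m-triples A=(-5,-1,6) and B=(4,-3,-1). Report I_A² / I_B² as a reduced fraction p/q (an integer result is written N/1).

Same 8,5,7: normalisation and zero-m 3j drop out of the ratio.
A: Δ: 6! 10! 4! / 21! → 1/814773960; sum: t=3:−1/783820800 t=4:+1/418037760 = 1/895795200; 3j²(8 5 7; -5 -1 6) = Δ·Π!·Σ² = 143/23256  (sign -1)
B: Δ: 6! 10! 4! / 21! → 1/814773960; sum: t=0:+1/49766400 t=1:−1/21772800 t=2:+1/92897280 = -1/66355200; 3j²(8 5 7; 4 -3 -1) = Δ·Π!·Σ² = 63/8398  (sign -1)
I_A²/I_B² = (143/23256)/(63/8398) = 1859/2268

1859/2268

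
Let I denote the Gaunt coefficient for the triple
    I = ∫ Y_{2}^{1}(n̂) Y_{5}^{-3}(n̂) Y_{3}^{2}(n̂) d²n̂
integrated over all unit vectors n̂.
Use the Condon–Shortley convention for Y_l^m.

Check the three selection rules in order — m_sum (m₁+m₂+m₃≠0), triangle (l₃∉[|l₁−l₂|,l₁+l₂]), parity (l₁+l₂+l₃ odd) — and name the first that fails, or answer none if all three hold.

none

m₁+m₂+m₃ = 1 − 3 + 2 = 0  ✓
triangle: |2−5|=3 ≤ l₃=3 ≤ 2+5=7  ✓
parity: l₁+l₂+l₃ = 10 is even  ✓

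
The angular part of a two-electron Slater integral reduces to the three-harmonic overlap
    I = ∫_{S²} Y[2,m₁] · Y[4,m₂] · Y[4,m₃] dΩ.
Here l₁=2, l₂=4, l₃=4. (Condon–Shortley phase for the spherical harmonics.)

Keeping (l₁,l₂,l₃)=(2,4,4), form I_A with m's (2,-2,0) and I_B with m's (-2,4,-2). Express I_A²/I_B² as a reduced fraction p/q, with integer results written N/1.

45/14

Shared (l₁,l₂,l₃)=(2,4,4): N and (l;000)² cancel in I_A²/I_B².
A: Δ = 2!·2!·6!/11! = 1/13860; Racah Σ t=0..0: t=0:+1/192 = 1/192; ⇒ 3j(2 4 4; 2 -2 0)² = 3/77, sgn +1
B: Δ = 2!·2!·6!/11! = 1/13860; Racah Σ t=2..2: t=2:+1/2880 = 1/2880; ⇒ 3j(2 4 4; -2 4 -2)² = 2/165, sgn +1
I_A²/I_B² = (3/77)/(2/165) = 45/14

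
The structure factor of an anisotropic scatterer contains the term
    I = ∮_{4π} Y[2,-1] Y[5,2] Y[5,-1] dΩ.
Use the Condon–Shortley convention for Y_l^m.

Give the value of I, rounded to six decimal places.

0.104819

Checks pass: Σm=0; 12 even; l₃=5∈[3,7].
(2·2+1)(2·5+1)(2·5+1) = 605
Δ: 2! 2! 8! / 13! → 1/38610
sum: t=0:+1/2880 t=1:−1/576 t=2:+1/2880 = -1/960
3j²(2 5 5; 0 0 0) = Δ·Π!·Σ² = 10/429  (sign +1)
sum: t=1:−1/2880 t=2:+1/1440 = 1/2880
3j²(2 5 5; -1 2 -1) = Δ·Π!·Σ² = 7/715  (sign +1)
combine: 4πI² = 605·10/429·7/715 = 70/507
take √, sign +1: I = 0.10481902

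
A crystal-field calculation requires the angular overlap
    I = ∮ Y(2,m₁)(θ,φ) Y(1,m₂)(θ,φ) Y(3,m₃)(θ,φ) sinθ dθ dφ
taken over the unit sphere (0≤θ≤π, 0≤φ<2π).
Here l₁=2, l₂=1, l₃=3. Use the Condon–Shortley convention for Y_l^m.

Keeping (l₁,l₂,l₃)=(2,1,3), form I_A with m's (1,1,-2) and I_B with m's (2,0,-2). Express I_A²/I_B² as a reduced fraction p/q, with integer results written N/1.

Same 2,1,3: normalisation and zero-m 3j drop out of the ratio.
A: Δ: 0! 4! 2! / 7! → 1/105; sum: t=0:+1/12 = 1/12; 3j²(2 1 3; 1 1 -2) = Δ·Π!·Σ² = 2/21  (sign -1)
B: Δ: 0! 4! 2! / 7! → 1/105; sum: t=0:+1/24 = 1/24; 3j²(2 1 3; 2 0 -2) = Δ·Π!·Σ² = 1/21  (sign -1)
I_A²/I_B² = (2/21)/(1/21) = 2/1

2/1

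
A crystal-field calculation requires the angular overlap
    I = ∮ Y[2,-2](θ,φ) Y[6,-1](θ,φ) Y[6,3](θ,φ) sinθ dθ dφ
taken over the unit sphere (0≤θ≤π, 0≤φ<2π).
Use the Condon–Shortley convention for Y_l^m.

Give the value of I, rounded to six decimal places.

0.177674

Rules hold: Σm=0, L=14 even, 4≤6≤8.
N = 5·13·13 = 845
Δ = 2!·2!·10!/15! = 1/90090
Racah Σ t=0..2: t=0:+1/69120 t=1:−1/14400 t=2:+1/69120 = -7/172800
⇒ 3j(2 6 6; 0 0 0)² = 14/715, sgn -1
Racah Σ t=2..2: t=2:+1/120960 = 1/120960
⇒ 3j(2 6 6; -2 -1 3)² = 24/1001, sgn -1
4πI² = N·(3j₀)²·(3jₘ)² = 48/121
I = +1·√(0.396694/4π) = 0.17767364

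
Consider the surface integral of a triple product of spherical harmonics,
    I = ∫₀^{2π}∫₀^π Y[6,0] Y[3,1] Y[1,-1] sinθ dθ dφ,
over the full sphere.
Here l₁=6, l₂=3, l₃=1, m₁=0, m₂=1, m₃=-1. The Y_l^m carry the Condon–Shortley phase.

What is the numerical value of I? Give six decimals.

0.000000

|6−3|≤1≤6+3 violated ⇒ I = 0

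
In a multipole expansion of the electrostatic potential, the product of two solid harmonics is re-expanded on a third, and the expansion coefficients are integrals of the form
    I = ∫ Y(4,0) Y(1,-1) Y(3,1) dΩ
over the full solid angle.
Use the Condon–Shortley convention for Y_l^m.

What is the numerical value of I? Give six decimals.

0.150786

Checks pass: Σm=0; 8 even; l₃=3∈[3,5].
(2·4+1)(2·1+1)(2·3+1) = 189
Δ: 2! 6! 0! / 9! → 1/252
sum: t=1:−1/36 = -1/36
3j²(4 1 3; 0 0 0) = Δ·Π!·Σ² = 4/63  (sign +1)
sum: t=0:+1/96 = 1/96
3j²(4 1 3; 0 -1 1) = Δ·Π!·Σ² = 1/42  (sign +1)
combine: 4πI² = 189·4/63·1/42 = 2/7
take √, sign +1: I = 0.15078601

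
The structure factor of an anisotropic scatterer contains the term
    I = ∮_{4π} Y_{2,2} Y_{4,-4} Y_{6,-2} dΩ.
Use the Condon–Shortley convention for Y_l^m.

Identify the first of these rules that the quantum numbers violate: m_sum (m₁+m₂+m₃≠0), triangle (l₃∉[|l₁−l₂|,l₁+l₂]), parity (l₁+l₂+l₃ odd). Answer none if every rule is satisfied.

m_sum

m₁+m₂+m₃ = 2 − 4 − 2 = -4  ✗
triangle: |2−4|=2 ≤ l₃=6 ≤ 2+4=6
parity: l₁+l₂+l₃ = 12 is even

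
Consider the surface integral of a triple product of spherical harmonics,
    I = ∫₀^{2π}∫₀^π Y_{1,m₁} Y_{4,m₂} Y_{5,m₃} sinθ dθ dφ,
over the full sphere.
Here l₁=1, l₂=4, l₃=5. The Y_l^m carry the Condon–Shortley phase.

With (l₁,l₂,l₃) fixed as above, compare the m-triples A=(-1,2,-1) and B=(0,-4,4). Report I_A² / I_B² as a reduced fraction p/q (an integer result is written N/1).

2/3

Shared (l₁,l₂,l₃)=(1,4,5): N and (l;000)² cancel in I_A²/I_B².
A: Δ = 0!·2!·8!/11! = 1/495; Racah Σ t=0..0: t=0:+1/2880 = 1/2880; ⇒ 3j(1 4 5; -1 2 -1)² = 2/165, sgn +1
B: Δ = 0!·2!·8!/11! = 1/495; Racah Σ t=0..0: t=0:+1/40320 = 1/40320; ⇒ 3j(1 4 5; 0 -4 4)² = 1/55, sgn -1
I_A²/I_B² = (2/165)/(1/55) = 2/3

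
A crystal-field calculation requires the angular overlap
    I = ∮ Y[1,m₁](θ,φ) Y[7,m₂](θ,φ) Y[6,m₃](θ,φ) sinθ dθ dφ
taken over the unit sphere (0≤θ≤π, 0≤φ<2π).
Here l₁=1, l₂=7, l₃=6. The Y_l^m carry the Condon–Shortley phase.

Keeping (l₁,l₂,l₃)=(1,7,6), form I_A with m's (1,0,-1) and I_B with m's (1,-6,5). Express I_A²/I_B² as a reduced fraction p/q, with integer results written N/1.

Shared (l₁,l₂,l₃)=(1,7,6): N and (l;000)² cancel in I_A²/I_B².
A: Δ = 2!·0!·12!/15! = 1/1365; Racah Σ t=0..0: t=0:+1/1209600 = 1/1209600; ⇒ 3j(1 7 6; 1 0 -1)² = 1/65, sgn -1
B: Δ = 2!·0!·12!/15! = 1/1365; Racah Σ t=0..0: t=0:+1/79833600 = 1/79833600; ⇒ 3j(1 7 6; 1 -6 5)² = 2/35, sgn -1
I_A²/I_B² = (1/65)/(2/35) = 7/26

7/26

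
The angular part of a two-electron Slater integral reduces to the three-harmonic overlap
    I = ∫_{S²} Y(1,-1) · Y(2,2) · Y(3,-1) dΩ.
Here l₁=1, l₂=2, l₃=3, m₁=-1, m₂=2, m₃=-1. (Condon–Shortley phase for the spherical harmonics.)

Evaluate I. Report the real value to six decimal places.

-0.082589

m-sum 0 ✓  L=6 even ✓  1≤3≤3 ✓
Π(2lᵢ+1) = 3×5×7 = 105
triangle coeff Δ(1,2,3) = 1/105
Σ_t [0,0]: t=0:+1/4 = 1/4
(3j)²=3/35 [(1 2 3; 0 0 0)], sign=-1
Σ_t [0,0]: t=0:+1/48 = 1/48
(3j)²=1/105 [(1 2 3; -1 2 -1)], sign=+1
⇒ 4πI² = 3/35
I = (-1)√(3/35/(4π)) = -0.08258890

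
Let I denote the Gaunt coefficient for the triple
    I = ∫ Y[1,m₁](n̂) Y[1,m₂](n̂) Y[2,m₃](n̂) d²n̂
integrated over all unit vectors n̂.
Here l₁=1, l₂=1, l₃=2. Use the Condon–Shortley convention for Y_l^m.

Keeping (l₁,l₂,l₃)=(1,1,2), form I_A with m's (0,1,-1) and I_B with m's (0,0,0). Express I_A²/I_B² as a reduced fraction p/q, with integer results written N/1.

3/4

Same 1,1,2: normalisation and zero-m 3j drop out of the ratio.
A: Δ: 0! 2! 2! / 5! → 1/30; sum: t=0:+1/2 = 1/2; 3j²(1 1 2; 0 1 -1) = Δ·Π!·Σ² = 1/10  (sign -1)
B: Δ: 0! 2! 2! / 5! → 1/30; sum: t=0:+1/1 = 1/1; 3j²(1 1 2; 0 0 0) = Δ·Π!·Σ² = 2/15  (sign +1)
I_A²/I_B² = (1/10)/(2/15) = 3/4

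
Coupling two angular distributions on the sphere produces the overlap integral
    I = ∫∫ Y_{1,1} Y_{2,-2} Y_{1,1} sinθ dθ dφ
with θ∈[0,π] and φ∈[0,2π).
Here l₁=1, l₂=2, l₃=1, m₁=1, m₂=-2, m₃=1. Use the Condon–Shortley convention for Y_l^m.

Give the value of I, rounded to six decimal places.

0.309019

m-sum 0 ✓  L=4 even ✓  1≤1≤3 ✓
Π(2lᵢ+1) = 3×5×3 = 45
triangle coeff Δ(1,2,1) = 1/30
Σ_t [1,1]: t=1:−1/1 = -1/1
(3j)²=2/15 [(1 2 1; 0 0 0)], sign=+1
Σ_t [0,0]: t=0:+1/4 = 1/4
(3j)²=1/5 [(1 2 1; 1 -2 1)], sign=+1
⇒ 4πI² = 6/5
I = (+1)√(6/5/(4π)) = 0.30901936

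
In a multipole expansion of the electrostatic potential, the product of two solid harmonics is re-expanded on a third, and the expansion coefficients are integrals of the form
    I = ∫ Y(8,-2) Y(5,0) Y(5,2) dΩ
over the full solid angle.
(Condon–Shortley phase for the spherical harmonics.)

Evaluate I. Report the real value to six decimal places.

0.023747

Rules hold: Σm=0, L=18 even, 3≤5≤13.
N = 17·11·11 = 2057
Δ = 8!·8!·2!/19! = 1/37413090
Racah Σ t=3..5: t=3:−1/1036800 t=4:+1/331776 t=5:−1/1036800 = 1/921600
⇒ 3j(8 5 5; 0 0 0)² = 490/46189, sgn -1
Racah Σ t=3..5: t=3:−1/7257600 t=4:+1/829440 t=5:−1/1036800 = 1/9676800
⇒ 3j(8 5 5; -2 0 2)² = 15/46189, sgn -1
4πI² = N·(3j₀)²·(3jₘ)² = 7350/1037153
I = +1·√(0.00708671/4π) = 0.02374747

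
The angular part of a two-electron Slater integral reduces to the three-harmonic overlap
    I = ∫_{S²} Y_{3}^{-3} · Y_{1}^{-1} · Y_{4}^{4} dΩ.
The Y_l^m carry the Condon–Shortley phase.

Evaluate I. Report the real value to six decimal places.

0.325735

Rules hold: Σm=0, L=8 even, 2≤4≤4.
N = 7·3·9 = 189
Δ = 0!·6!·2!/9! = 1/252
Racah Σ t=0..0: t=0:+1/36 = 1/36
⇒ 3j(3 1 4; 0 0 0)² = 4/63, sgn +1
Racah Σ t=0..0: t=0:+1/1440 = 1/1440
⇒ 3j(3 1 4; -3 -1 4)² = 1/9, sgn +1
4πI² = N·(3j₀)²·(3jₘ)² = 4/3
I = +1·√(1.33333/4π) = 0.32573501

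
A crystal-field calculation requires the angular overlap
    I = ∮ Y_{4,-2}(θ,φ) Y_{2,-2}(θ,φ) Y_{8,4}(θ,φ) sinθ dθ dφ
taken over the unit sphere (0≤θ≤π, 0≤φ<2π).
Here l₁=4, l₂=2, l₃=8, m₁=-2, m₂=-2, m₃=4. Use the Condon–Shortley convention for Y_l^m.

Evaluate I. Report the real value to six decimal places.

0.000000

|4−2|≤8≤4+2 violated ⇒ I = 0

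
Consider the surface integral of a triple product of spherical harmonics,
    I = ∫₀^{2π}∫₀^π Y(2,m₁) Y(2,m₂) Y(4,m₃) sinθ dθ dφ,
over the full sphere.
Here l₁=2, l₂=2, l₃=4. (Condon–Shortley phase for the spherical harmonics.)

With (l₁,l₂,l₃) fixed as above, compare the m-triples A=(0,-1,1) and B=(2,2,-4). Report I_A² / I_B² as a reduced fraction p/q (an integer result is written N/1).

3/7

Same 2,2,4: normalisation and zero-m 3j drop out of the ratio.
A: Δ: 0! 4! 4! / 9! → 1/630; sum: t=0:+1/24 = 1/24; 3j²(2 2 4; 0 -1 1) = Δ·Π!·Σ² = 1/21  (sign -1)
B: Δ: 0! 4! 4! / 9! → 1/630; sum: t=0:+1/576 = 1/576; 3j²(2 2 4; 2 2 -4) = Δ·Π!·Σ² = 1/9  (sign +1)
I_A²/I_B² = (1/21)/(1/9) = 3/7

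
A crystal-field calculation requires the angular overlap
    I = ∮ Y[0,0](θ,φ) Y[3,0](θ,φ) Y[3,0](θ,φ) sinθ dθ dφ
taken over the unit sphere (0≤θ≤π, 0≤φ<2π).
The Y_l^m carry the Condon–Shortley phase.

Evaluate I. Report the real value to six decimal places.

m-sum 0 ✓  L=6 even ✓  3≤3≤3 ✓
Π(2lᵢ+1) = 1×7×7 = 49
triangle coeff Δ(0,3,3) = 1/7
Σ_t [0,0]: t=0:+1/36 = 1/36
(3j)²=1/7 [(0 3 3; 0 0 0)], sign=-1
(m-triple is (0,0,0) — same symbol as above.)
⇒ 4πI² = 1/1
I = (+1)√(1/1/(4π)) = 0.28209479

0.282095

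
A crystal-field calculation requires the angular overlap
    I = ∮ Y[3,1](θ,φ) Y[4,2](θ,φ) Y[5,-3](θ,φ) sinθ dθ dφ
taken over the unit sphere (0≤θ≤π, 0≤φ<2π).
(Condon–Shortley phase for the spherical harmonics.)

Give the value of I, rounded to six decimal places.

-0.144236

Checks pass: Σm=0; 12 even; l₃=5∈[1,7].
(2·3+1)(2·4+1)(2·5+1) = 693
Δ: 2! 4! 6! / 13! → 1/180180
sum: t=0:+1/576 t=1:−1/144 t=2:+1/576 = -1/288
3j²(3 4 5; 0 0 0) = Δ·Π!·Σ² = 20/1001  (sign +1)
sum: t=0:+1/5760 t=1:−1/720 t=2:+1/2304 = -1/1280
3j²(3 4 5; 1 2 -3) = Δ·Π!·Σ² = 27/1430  (sign -1)
combine: 4πI² = 693·20/1001·27/1430 = 486/1859
take √, sign -1: I = -0.14423595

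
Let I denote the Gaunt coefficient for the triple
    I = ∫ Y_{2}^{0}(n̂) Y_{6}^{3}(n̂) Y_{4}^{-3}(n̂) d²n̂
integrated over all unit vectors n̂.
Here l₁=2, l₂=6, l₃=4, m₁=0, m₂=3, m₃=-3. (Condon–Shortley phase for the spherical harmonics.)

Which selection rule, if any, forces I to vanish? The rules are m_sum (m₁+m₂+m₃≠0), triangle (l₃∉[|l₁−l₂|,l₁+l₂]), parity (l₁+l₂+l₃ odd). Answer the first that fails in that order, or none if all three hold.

m₁+m₂+m₃ = 0 + 3 − 3 = 0  ✓
triangle: |2−6|=4 ≤ l₃=4 ≤ 2+6=8  ✓
parity: l₁+l₂+l₃ = 12 is even  ✓

none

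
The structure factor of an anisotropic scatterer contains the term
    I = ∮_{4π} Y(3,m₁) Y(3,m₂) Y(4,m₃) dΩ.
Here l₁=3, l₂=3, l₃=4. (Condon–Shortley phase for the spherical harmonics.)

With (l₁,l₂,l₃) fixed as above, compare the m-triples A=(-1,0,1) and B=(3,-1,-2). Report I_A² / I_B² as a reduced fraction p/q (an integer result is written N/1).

l's match ⇒ only the (l;m) 3-j factors differ between A and B.
A: triangle coeff Δ(3,3,4) = 1/34650; Σ_t [0,2]: t=0:+1/288 t=1:−1/24 t=2:+1/48 = -5/288; (3j)²=5/462 [(3 3 4; -1 0 1)], sign=+1
B: triangle coeff Δ(3,3,4) = 1/34650; Σ_t [0,0]: t=0:+1/192 = 1/192; (3j)²=3/77 [(3 3 4; 3 -1 -2)], sign=+1
I_A²/I_B² = (5/462)/(3/77) = 5/18

5/18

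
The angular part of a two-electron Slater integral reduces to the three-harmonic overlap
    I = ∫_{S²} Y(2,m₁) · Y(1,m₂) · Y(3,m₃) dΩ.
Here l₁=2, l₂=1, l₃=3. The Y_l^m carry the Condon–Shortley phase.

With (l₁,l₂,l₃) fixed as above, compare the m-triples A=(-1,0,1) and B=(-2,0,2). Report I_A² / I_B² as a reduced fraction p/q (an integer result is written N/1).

l's match ⇒ only the (l;m) 3-j factors differ between A and B.
A: triangle coeff Δ(2,1,3) = 1/105; Σ_t [0,0]: t=0:+1/6 = 1/6; (3j)²=8/105 [(2 1 3; -1 0 1)], sign=+1
B: triangle coeff Δ(2,1,3) = 1/105; Σ_t [0,0]: t=0:+1/24 = 1/24; (3j)²=1/21 [(2 1 3; -2 0 2)], sign=-1
I_A²/I_B² = (8/105)/(1/21) = 8/5

8/5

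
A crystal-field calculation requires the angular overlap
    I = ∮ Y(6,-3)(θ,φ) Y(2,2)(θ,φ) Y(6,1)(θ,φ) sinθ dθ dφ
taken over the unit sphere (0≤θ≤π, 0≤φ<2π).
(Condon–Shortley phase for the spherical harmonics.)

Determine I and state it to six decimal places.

Checks pass: Σm=0; 14 even; l₃=6∈[4,8].
(2·6+1)(2·2+1)(2·6+1) = 845
Δ: 2! 10! 2! / 15! → 1/90090
sum: t=0:+1/69120 t=1:−1/14400 t=2:+1/69120 = -7/172800
3j²(6 2 6; 0 0 0) = Δ·Π!·Σ² = 14/715  (sign -1)
sum: t=2:+1/120960 = 1/120960
3j²(6 2 6; -3 2 1) = Δ·Π!·Σ² = 24/1001  (sign -1)
combine: 4πI² = 845·14/715·24/1001 = 48/121
take √, sign +1: I = 0.17767364

0.177674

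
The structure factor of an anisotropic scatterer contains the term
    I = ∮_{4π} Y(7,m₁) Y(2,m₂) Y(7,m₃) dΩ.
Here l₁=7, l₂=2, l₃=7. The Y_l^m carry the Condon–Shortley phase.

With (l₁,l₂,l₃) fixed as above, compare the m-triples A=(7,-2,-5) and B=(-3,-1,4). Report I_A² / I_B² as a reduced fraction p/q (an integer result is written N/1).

Same 7,2,7: normalisation and zero-m 3j drop out of the ratio.
A: Δ: 2! 12! 2! / 17! → 1/185640; sum: t=0:+1/1916006400 = 1/1916006400; 3j²(7 2 7; 7 -2 -5) = Δ·Π!·Σ² = 1/340  (sign +1)
B: Δ: 2! 12! 2! / 17! → 1/185640; sum: t=0:+1/14515200 t=1:−1/4354560 = -1/6220800; 3j²(7 2 7; -3 -1 4) = Δ·Π!·Σ² = 77/4420  (sign +1)
I_A²/I_B² = (1/340)/(77/4420) = 13/77

13/77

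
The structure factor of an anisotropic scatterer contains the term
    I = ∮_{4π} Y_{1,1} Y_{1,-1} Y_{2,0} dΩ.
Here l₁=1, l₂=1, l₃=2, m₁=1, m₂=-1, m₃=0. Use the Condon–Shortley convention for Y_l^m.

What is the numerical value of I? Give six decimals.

m-sum 0 ✓  L=4 even ✓  0≤2≤2 ✓
Π(2lᵢ+1) = 3×3×5 = 45
triangle coeff Δ(1,1,2) = 1/30
Σ_t [0,0]: t=0:+1/1 = 1/1
(3j)²=2/15 [(1 1 2; 0 0 0)], sign=+1
Σ_t [0,0]: t=0:+1/4 = 1/4
(3j)²=1/30 [(1 1 2; 1 -1 0)], sign=+1
⇒ 4πI² = 1/5
I = (+1)√(1/5/(4π)) = 0.12615663

0.126157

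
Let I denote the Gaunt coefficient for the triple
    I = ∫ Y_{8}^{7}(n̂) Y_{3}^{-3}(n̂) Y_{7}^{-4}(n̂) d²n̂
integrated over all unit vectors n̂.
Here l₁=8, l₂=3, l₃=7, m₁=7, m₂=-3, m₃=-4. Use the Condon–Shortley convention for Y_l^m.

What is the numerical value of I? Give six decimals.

0.140692

Rules hold: Σm=0, L=18 even, 5≤7≤11.
N = 17·7·15 = 1785
Δ = 4!·12!·2!/19! = 1/5290740
Racah Σ t=1..3: t=1:−1/7257600 t=2:+1/2073600 t=3:−1/7257600 = 1/4838400
⇒ 3j(8 3 7; 0 0 0)² = 252/20995, sgn -1
Racah Σ t=0..0: t=0:+1/1916006400 = 1/1916006400
⇒ 3j(8 3 7; 7 -3 -4)² = 15/1292, sgn -1
4πI² = N·(3j₀)²·(3jₘ)² = 19845/79781
I = +1·√(0.248743/4π) = 0.14069248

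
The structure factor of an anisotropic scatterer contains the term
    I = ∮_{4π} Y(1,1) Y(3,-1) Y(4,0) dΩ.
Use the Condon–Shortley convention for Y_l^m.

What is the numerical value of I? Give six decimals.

0.150786

Rules hold: Σm=0, L=8 even, 2≤4≤4.
N = 3·7·9 = 189
Δ = 0!·2!·6!/9! = 1/252
Racah Σ t=0..0: t=0:+1/36 = 1/36
⇒ 3j(1 3 4; 0 0 0)² = 4/63, sgn +1
Racah Σ t=0..0: t=0:+1/96 = 1/96
⇒ 3j(1 3 4; 1 -1 0)² = 1/42, sgn +1
4πI² = N·(3j₀)²·(3jₘ)² = 2/7
I = +1·√(0.285714/4π) = 0.15078601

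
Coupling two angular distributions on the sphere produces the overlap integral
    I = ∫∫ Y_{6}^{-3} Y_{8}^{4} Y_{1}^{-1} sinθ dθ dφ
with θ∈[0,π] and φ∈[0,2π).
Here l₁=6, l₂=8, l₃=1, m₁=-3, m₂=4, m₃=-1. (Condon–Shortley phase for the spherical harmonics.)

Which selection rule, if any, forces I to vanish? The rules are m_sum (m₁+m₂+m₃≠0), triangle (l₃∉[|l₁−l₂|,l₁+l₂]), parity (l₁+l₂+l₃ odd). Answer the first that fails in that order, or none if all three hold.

triangle

azimuthal sum: -3 + 4 − 1 = 0  ✓
2 ≤ 1 ≤ 14 (triangle on l)  ✗
L = 6 + 8 + 1 = 15 (odd)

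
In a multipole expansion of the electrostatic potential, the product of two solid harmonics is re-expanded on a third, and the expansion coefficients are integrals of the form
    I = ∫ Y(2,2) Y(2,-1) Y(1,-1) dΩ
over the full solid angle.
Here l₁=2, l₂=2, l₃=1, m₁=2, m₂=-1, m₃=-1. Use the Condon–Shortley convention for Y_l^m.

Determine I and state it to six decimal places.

L=5 odd ⇒ parity kills the (l;000) factor ⇒ I = 0

0.000000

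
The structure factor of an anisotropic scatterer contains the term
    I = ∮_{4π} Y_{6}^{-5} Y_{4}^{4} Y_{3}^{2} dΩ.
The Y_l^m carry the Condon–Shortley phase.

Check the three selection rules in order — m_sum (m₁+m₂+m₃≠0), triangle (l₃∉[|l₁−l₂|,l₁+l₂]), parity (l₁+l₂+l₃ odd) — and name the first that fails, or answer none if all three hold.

azimuthal sum: -5 + 4 + 2 = 1  ✗
2 ≤ 3 ≤ 10 (triangle on l)
L = 6 + 4 + 3 = 13 (odd)

m_sum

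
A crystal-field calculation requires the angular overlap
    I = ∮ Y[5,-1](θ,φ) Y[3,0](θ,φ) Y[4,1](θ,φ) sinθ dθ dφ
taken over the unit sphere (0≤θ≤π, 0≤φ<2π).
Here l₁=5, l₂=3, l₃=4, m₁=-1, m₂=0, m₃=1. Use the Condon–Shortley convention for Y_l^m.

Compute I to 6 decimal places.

-0.115089

Checks pass: Σm=0; 12 even; l₃=4∈[2,8].
(2·5+1)(2·3+1)(2·4+1) = 693
Δ: 4! 6! 2! / 13! → 1/180180
sum: t=1:−1/576 t=2:+1/144 t=3:−1/576 = 1/288
3j²(5 3 4; 0 0 0) = Δ·Π!·Σ² = 20/1001  (sign +1)
sum: t=1:−1/1440 t=2:+1/192 t=3:−1/432 = 19/8640
3j²(5 3 4; -1 0 1) = Δ·Π!·Σ² = 361/30030  (sign -1)
combine: 4πI² = 693·20/1001·361/30030 = 2166/13013
take √, sign -1: I = -0.11508947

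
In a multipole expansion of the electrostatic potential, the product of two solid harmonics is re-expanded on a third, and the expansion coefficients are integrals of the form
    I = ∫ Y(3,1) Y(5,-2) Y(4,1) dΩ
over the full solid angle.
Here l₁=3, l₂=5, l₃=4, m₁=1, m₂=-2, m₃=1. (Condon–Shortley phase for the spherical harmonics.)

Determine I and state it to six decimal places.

0.148044

Rules hold: Σm=0, L=12 even, 2≤4≤8.
N = 7·11·9 = 693
Δ = 4!·2!·6!/13! = 1/180180
Racah Σ t=1..3: t=1:−1/576 t=2:+1/144 t=3:−1/576 = 1/288
⇒ 3j(3 5 4; 0 0 0)² = 20/1001, sgn +1
Racah Σ t=0..2: t=0:+1/1728 t=1:−1/288 t=2:+1/960 = -1/540
⇒ 3j(3 5 4; 1 -2 1)² = 128/6435, sgn +1
4πI² = N·(3j₀)²·(3jₘ)² = 512/1859
I = +1·√(0.275417/4π) = 0.14804384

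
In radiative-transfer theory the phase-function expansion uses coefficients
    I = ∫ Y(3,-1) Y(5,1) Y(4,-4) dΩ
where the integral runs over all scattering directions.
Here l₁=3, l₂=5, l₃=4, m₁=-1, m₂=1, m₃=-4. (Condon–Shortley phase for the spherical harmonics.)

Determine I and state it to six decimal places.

0.000000

m-sum = -1 + 1 − 4 = -4 ≠ 0 ⇒ I = 0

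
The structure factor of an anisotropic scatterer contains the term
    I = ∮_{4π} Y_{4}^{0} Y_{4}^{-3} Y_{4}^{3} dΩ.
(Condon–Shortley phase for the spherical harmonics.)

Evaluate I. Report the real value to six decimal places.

0.159788

Checks pass: Σm=0; 12 even; l₃=4∈[0,8].
(2·4+1)(2·4+1)(2·4+1) = 729
Δ: 4! 4! 4! / 13! → 1/450450
sum: t=0:+1/13824 t=1:−1/216 t=2:+1/64 t=3:−1/216 t=4:+1/13824 = 5/768
3j²(4 4 4; 0 0 0) = Δ·Π!·Σ² = 18/1001  (sign +1)
sum: t=0:+1/3456 t=1:−1/864 = -1/1152
3j²(4 4 4; 0 -3 3) = Δ·Π!·Σ² = 7/286  (sign +1)
combine: 4πI² = 729·18/1001·7/286 = 6561/20449
take √, sign +1: I = 0.15978796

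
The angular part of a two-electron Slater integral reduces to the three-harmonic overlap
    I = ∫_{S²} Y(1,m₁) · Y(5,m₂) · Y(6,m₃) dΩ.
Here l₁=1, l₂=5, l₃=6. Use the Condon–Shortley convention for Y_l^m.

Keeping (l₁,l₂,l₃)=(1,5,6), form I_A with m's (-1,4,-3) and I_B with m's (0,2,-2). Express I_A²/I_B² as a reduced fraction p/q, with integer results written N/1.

3/32

Same 1,5,6: normalisation and zero-m 3j drop out of the ratio.
A: Δ: 0! 2! 10! / 13! → 1/858; sum: t=0:+1/725760 = 1/725760; 3j²(1 5 6; -1 4 -3) = Δ·Π!·Σ² = 1/286  (sign -1)
B: Δ: 0! 2! 10! / 13! → 1/858; sum: t=0:+1/30240 = 1/30240; 3j²(1 5 6; 0 2 -2) = Δ·Π!·Σ² = 16/429  (sign +1)
I_A²/I_B² = (1/286)/(16/429) = 3/32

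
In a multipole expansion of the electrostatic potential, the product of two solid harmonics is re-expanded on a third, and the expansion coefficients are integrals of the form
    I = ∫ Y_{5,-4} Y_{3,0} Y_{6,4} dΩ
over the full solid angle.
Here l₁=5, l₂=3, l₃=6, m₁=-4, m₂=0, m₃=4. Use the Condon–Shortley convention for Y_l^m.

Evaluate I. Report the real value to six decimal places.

-0.139560

Checks pass: Σm=0; 14 even; l₃=6∈[2,8].
(2·5+1)(2·3+1)(2·6+1) = 1001
Δ: 2! 8! 4! / 15! → 1/675675
sum: t=0:+1/8640 t=1:−1/2304 t=2:+1/8640 = -7/34560
3j²(5 3 6; 0 0 0) = Δ·Π!·Σ² = 7/429  (sign -1)
sum: t=1:−1/161280 t=2:+1/60480 = 1/96768
3j²(5 3 6; -4 0 4) = Δ·Π!·Σ² = 15/1001  (sign +1)
combine: 4πI² = 1001·7/429·15/1001 = 35/143
take √, sign -1: I = -0.13956004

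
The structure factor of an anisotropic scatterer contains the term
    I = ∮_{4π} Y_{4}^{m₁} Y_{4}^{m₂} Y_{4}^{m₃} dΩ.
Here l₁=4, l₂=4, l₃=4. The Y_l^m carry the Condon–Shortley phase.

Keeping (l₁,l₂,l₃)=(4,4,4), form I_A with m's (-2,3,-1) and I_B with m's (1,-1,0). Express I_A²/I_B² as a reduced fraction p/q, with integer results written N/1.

70/81

Shared (l₁,l₂,l₃)=(4,4,4): N and (l;000)² cancel in I_A²/I_B².
A: Δ = 4!·4!·4!/13! = 1/450450; Racah Σ t=3..4: t=3:−1/864 t=4:+1/576 = 1/1728; ⇒ 3j(4 4 4; -2 3 -1)² = 5/1287, sgn -1
B: Δ = 4!·4!·4!/13! = 1/450450; Racah Σ t=0..3: t=0:+1/864 t=1:−1/96 t=2:+1/144 t=3:−1/3456 = -1/384; ⇒ 3j(4 4 4; 1 -1 0)² = 9/2002, sgn -1
I_A²/I_B² = (5/1287)/(9/2002) = 70/81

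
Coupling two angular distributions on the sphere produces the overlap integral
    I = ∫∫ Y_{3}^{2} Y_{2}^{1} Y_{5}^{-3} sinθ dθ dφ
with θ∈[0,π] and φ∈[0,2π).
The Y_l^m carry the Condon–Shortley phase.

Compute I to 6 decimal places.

-0.253584

m-sum 0 ✓  L=10 even ✓  1≤5≤5 ✓
Π(2lᵢ+1) = 7×5×11 = 385
triangle coeff Δ(3,2,5) = 1/2310
Σ_t [0,0]: t=0:+1/144 = 1/144
(3j)²=10/231 [(3 2 5; 0 0 0)], sign=-1
Σ_t [0,0]: t=0:+1/720 = 1/720
(3j)²=8/165 [(3 2 5; 2 1 -3)], sign=+1
⇒ 4πI² = 80/99
I = (-1)√(80/99/(4π)) = -0.25358436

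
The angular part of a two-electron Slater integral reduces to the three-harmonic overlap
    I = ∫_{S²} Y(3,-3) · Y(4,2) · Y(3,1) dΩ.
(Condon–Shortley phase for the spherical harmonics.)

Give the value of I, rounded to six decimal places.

Checks pass: Σm=0; 10 even; l₃=3∈[1,7].
(2·3+1)(2·4+1)(2·3+1) = 441
Δ: 4! 2! 4! / 11! → 1/34650
sum: t=1:−1/72 t=2:+1/16 t=3:−1/72 = 5/144
3j²(3 4 3; 0 0 0) = Δ·Π!·Σ² = 2/77  (sign -1)
sum: t=4:+1/192 = 1/192
3j²(3 4 3; -3 2 1) = Δ·Π!·Σ² = 3/77  (sign +1)
combine: 4πI² = 441·2/77·3/77 = 54/121
take √, sign -1: I = -0.18845135

-0.188451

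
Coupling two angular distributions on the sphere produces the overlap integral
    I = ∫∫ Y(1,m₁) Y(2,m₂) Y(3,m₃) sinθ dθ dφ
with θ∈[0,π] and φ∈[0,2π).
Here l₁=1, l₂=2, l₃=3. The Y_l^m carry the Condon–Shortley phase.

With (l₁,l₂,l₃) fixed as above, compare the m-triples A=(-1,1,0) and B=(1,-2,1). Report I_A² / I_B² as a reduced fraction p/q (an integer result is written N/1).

3/1

Shared (l₁,l₂,l₃)=(1,2,3): N and (l;000)² cancel in I_A²/I_B².
A: Δ = 0!·2!·4!/7! = 1/105; Racah Σ t=0..0: t=0:+1/12 = 1/12; ⇒ 3j(1 2 3; -1 1 0)² = 1/35, sgn -1
B: Δ = 0!·2!·4!/7! = 1/105; Racah Σ t=0..0: t=0:+1/48 = 1/48; ⇒ 3j(1 2 3; 1 -2 1)² = 1/105, sgn +1
I_A²/I_B² = (1/35)/(1/105) = 3/1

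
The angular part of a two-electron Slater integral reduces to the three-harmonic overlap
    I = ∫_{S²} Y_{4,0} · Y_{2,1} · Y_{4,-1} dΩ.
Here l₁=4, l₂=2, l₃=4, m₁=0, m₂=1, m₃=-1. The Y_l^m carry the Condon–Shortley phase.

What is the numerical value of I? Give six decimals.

m-sum 0 ✓  L=10 even ✓  2≤4≤6 ✓
Π(2lᵢ+1) = 9×5×9 = 405
triangle coeff Δ(4,2,4) = 1/13860
Σ_t [0,2]: t=0:+1/192 t=1:−1/36 t=2:+1/192 = -5/288
(3j)²=20/693 [(4 2 4; 0 0 0)], sign=-1
Σ_t [1,2]: t=1:−1/72 t=2:+1/96 = -1/288
(3j)²=1/462 [(4 2 4; 0 1 -1)], sign=+1
⇒ 4πI² = 150/5929
I = (-1)√(150/5929/(4π)) = -0.04486937

-0.044869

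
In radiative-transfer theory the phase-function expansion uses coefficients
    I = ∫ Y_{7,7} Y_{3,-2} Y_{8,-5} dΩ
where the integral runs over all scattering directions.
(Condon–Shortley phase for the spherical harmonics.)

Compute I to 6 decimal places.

0.061743

Checks pass: Σm=0; 18 even; l₃=8∈[4,10].
(2·7+1)(2·3+1)(2·8+1) = 1785
Δ: 2! 12! 4! / 19! → 1/5290740
sum: t=0:+1/7257600 t=1:−1/2073600 t=2:+1/7257600 = -1/4838400
3j²(7 3 8; 0 0 0) = Δ·Π!·Σ² = 252/20995  (sign -1)
sum: t=0:+1/5748019200 = 1/5748019200
3j²(7 3 8; 7 -2 -5) = Δ·Π!·Σ² = 13/5814  (sign -1)
combine: 4πI² = 1785·252/20995·13/5814 = 294/6137
take √, sign +1: I = 0.06174342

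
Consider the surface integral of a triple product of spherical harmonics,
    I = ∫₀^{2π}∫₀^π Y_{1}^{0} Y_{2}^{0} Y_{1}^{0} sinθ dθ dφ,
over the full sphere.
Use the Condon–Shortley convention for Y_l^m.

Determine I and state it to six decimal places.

0.252313

Rules hold: Σm=0, L=4 even, 1≤1≤3.
N = 3·5·3 = 45
Δ = 2!·0!·2!/5! = 1/30
Racah Σ t=1..1: t=1:−1/1 = -1/1
⇒ 3j(1 2 1; 0 0 0)² = 2/15, sgn +1
(m-triple is (0,0,0) — same symbol as above.)
4πI² = N·(3j₀)²·(3jₘ)² = 4/5
I = +1·√(0.8/4π) = 0.25231325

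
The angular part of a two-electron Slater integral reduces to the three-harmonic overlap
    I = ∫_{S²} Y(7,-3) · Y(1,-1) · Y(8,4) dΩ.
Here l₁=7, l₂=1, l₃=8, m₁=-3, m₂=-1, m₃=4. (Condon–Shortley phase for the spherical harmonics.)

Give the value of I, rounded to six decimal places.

0.248575

Rules hold: Σm=0, L=16 even, 6≤8≤8.
N = 15·3·17 = 765
Δ = 0!·14!·2!/17! = 1/2040
Racah Σ t=0..0: t=0:+1/25401600 = 1/25401600
⇒ 3j(7 1 8; 0 0 0)² = 8/255, sgn +1
Racah Σ t=0..0: t=0:+1/174182400 = 1/174182400
⇒ 3j(7 1 8; -3 -1 4)² = 11/340, sgn +1
4πI² = N·(3j₀)²·(3jₘ)² = 66/85
I = +1·√(0.776471/4π) = 0.24857507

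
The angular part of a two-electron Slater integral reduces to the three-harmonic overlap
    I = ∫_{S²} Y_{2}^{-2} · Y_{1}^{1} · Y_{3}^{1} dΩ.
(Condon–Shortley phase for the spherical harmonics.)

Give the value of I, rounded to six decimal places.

-0.082589

Rules hold: Σm=0, L=6 even, 1≤3≤3.
N = 5·3·7 = 105
Δ = 0!·4!·2!/7! = 1/105
Racah Σ t=0..0: t=0:+1/4 = 1/4
⇒ 3j(2 1 3; 0 0 0)² = 3/35, sgn -1
Racah Σ t=0..0: t=0:+1/48 = 1/48
⇒ 3j(2 1 3; -2 1 1)² = 1/105, sgn +1
4πI² = N·(3j₀)²·(3jₘ)² = 3/35
I = -1·√(0.0857143/4π) = -0.08258890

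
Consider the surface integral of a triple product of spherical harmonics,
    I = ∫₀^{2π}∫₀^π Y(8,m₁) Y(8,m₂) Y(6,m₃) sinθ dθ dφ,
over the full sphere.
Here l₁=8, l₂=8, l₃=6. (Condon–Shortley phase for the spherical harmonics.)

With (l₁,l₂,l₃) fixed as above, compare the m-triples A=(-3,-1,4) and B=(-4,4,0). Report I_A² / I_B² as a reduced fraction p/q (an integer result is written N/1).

1485/2048

l's match ⇒ only the (l;m) 3-j factors differ between A and B.
A: triangle coeff Δ(8,8,6) = 1/13742520792; Σ_t [5,7]: t=5:−1/497664000 t=6:+1/248832000 t=7:−1/1045094400 = 11/10450944000; (3j)²=495/96577 [(8 8 6; -3 -1 4)], sign=+1
B: triangle coeff Δ(8,8,6) = 1/13742520792; Σ_t [6,10]: t=6:+1/8957952000 t=7:−1/435456000 t=8:+1/185794560 t=9:−1/470292480 t=10:+1/8360755200 = 1/839808000; (3j)²=2048/289731 [(8 8 6; -4 4 0)], sign=+1
I_A²/I_B² = (495/96577)/(2048/289731) = 1485/2048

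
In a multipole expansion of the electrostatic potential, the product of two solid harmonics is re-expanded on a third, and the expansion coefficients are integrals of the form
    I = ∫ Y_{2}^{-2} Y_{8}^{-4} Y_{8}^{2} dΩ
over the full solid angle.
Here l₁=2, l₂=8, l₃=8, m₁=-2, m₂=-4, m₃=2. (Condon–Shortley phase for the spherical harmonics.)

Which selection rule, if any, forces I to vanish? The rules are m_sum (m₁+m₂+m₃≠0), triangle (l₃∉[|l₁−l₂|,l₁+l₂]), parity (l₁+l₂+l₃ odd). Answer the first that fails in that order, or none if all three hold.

Σmᵢ = -4  ✗
l₃∈[|l₁−l₂|,l₁+l₂]=[6,10], have l₃=8
Σlᵢ = 18 ⇒ even

m_sum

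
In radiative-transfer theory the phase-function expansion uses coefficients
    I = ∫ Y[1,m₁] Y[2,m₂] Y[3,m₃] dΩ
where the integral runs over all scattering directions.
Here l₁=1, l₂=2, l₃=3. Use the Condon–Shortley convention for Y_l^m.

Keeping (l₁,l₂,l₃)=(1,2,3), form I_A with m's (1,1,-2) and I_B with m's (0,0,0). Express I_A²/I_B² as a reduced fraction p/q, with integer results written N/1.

Same 1,2,3: normalisation and zero-m 3j drop out of the ratio.
A: Δ: 0! 2! 4! / 7! → 1/105; sum: t=0:+1/12 = 1/12; 3j²(1 2 3; 1 1 -2) = Δ·Π!·Σ² = 2/21  (sign -1)
B: Δ: 0! 2! 4! / 7! → 1/105; sum: t=0:+1/4 = 1/4; 3j²(1 2 3; 0 0 0) = Δ·Π!·Σ² = 3/35  (sign -1)
I_A²/I_B² = (2/21)/(3/35) = 10/9

10/9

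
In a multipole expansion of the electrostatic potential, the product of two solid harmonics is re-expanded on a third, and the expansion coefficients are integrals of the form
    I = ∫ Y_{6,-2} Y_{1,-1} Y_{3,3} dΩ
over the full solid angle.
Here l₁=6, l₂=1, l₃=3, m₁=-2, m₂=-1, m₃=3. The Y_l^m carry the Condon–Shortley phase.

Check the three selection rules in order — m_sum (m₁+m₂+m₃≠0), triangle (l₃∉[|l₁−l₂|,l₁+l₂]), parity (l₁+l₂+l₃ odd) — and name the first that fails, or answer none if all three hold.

Σmᵢ = 0  ✓
l₃∈[|l₁−l₂|,l₁+l₂]=[5,7], have l₃=3  ✗
Σlᵢ = 10 ⇒ even

triangle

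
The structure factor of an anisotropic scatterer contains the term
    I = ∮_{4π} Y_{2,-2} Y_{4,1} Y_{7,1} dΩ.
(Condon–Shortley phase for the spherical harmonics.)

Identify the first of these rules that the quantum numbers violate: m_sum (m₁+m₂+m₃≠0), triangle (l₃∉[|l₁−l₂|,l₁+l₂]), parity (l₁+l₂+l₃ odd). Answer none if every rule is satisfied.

triangle

m₁+m₂+m₃ = -2 + 1 + 1 = 0  ✓
triangle: |2−4|=2 ≤ l₃=7 ≤ 2+4=6  ✗
parity: l₁+l₂+l₃ = 13 is odd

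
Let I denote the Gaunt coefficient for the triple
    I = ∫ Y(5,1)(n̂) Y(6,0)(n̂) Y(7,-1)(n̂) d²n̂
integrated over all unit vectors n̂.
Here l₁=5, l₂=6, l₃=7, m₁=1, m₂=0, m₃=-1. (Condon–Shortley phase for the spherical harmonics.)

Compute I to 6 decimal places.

-0.063766

m-sum 0 ✓  L=18 even ✓  1≤7≤11 ✓
Π(2lᵢ+1) = 11×13×15 = 2145
triangle coeff Δ(5,6,7) = 1/174594420
Σ_t [0,4]: t=0:+1/4147200 t=1:−1/207360 t=2:+1/82944 t=3:−1/207360 t=4:+1/4147200 = 1/345600
(3j)²=420/46189 [(5 6 7; 0 0 0)], sign=-1
Σ_t [0,4]: t=0:+1/1658880 t=1:−1/155520 t=2:+1/110592 t=3:−1/518400 t=4:+1/24883200 = 11/8294400
(3j)²=11/4199 [(5 6 7; 1 0 -1)], sign=+1
⇒ 4πI² = 69300/1356277
I = (-1)√(69300/1356277/(4π)) = -0.06376575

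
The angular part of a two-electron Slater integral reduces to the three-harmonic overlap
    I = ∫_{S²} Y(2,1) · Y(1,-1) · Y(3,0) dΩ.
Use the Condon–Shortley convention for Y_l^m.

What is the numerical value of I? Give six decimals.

0.143048

Checks pass: Σm=0; 6 even; l₃=3∈[1,3].
(2·2+1)(2·1+1)(2·3+1) = 105
Δ: 0! 4! 2! / 7! → 1/105
sum: t=0:+1/4 = 1/4
3j²(2 1 3; 0 0 0) = Δ·Π!·Σ² = 3/35  (sign -1)
sum: t=0:+1/12 = 1/12
3j²(2 1 3; 1 -1 0) = Δ·Π!·Σ² = 1/35  (sign -1)
combine: 4πI² = 105·3/35·1/35 = 9/35
take √, sign +1: I = 0.14304817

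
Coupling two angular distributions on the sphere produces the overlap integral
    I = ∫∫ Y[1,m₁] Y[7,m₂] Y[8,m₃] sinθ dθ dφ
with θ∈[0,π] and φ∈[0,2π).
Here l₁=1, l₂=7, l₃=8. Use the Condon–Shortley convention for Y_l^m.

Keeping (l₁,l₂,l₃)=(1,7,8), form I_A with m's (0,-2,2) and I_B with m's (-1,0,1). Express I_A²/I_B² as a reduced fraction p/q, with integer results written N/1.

5/3

Shared (l₁,l₂,l₃)=(1,7,8): N and (l;000)² cancel in I_A²/I_B².
A: Δ = 0!·2!·14!/17! = 1/2040; Racah Σ t=0..0: t=0:+1/43545600 = 1/43545600; ⇒ 3j(1 7 8; 0 -2 2)² = 1/34, sgn +1
B: Δ = 0!·2!·14!/17! = 1/2040; Racah Σ t=0..0: t=0:+1/50803200 = 1/50803200; ⇒ 3j(1 7 8; -1 0 1)² = 3/170, sgn -1
I_A²/I_B² = (1/34)/(3/170) = 5/3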